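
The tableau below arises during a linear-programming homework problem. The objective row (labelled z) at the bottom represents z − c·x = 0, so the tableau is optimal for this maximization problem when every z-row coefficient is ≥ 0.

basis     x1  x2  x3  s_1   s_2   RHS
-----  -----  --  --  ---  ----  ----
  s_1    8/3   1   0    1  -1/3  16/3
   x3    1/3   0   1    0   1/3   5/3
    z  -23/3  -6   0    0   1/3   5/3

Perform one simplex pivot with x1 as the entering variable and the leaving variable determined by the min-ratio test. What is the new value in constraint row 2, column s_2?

Ratio test on column x1 — row 1: (16/3)/(8/3) = 2; row 2: (5/3)/(1/3) = 5. Minimum is 2 at row 1 (s_1 leaves); pivot element 8/3.
Divide row 1 by 8/3; eliminate column x1 from the other rows.
Row 2 update in column s_2: 1/3 − (1/3)·(-1/8) = 3/8.

3/8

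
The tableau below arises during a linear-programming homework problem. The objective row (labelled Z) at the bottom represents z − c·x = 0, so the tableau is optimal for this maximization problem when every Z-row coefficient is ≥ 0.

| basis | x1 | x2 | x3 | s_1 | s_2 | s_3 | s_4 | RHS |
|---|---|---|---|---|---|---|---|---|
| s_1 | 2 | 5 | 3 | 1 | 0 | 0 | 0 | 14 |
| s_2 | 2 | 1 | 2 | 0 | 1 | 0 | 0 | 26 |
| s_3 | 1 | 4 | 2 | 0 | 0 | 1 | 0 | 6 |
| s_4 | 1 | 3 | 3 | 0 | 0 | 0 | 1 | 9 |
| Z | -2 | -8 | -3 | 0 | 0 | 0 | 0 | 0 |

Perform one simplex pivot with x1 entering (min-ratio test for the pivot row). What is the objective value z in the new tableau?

Ratio test on column x1 — row 1: 14/2 = 7; row 2: 26/2 = 13; row 3: 6/1 = 6; row 4: 9/1 = 9. Minimum is 6 at row 3 (s_3 leaves); pivot element 1.
Pivot on row 3; the Z-row RHS becomes 0 − (-2)·6 = 12.

12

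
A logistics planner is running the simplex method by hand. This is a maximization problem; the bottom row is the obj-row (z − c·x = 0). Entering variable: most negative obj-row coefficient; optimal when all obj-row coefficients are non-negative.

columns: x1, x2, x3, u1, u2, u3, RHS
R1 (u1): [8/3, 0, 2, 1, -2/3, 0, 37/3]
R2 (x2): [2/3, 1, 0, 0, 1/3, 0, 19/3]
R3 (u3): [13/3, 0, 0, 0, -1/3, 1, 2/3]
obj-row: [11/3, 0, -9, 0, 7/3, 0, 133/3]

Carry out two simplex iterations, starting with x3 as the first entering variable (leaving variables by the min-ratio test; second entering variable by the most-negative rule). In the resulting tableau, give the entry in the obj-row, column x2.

Ratio test on column x3 — row 1: (37/3)/2 = 37/6; row 2: entry 0 ≤ 0; row 3: entry 0 ≤ 0. Minimum is 37/6 at row 1 (u1 leaves); pivot element 2.
Divide row 1 by 2; eliminate column x3 from the other rows.
Second iteration: most negative obj-row entry is -2/3 in column u2, so u2 enters.
Ratio test on column u2 — row 1: entry -1/3 ≤ 0; row 2: (19/3)/(1/3) = 19; row 3: entry -1/3 ≤ 0. Minimum is 19 at row 2 (x2 leaves); pivot element 1/3.
Divide row 2 by 1/3; eliminate column u2 from the other rows.
After both pivots, the entry at the obj-row, column x2 is 2.

2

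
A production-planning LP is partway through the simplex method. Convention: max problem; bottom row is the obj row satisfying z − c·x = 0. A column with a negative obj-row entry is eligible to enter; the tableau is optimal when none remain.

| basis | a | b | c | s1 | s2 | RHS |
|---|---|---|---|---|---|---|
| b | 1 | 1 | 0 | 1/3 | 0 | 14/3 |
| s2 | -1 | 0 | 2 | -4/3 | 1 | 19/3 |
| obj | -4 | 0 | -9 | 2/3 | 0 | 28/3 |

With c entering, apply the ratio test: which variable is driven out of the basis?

s2

Column c entries and ratios — b: 0 ≤ 0, skip; s2: (19/3)/2 = 19/6.
Smallest ratio is 19/6 in the row of s2, so s2 leaves.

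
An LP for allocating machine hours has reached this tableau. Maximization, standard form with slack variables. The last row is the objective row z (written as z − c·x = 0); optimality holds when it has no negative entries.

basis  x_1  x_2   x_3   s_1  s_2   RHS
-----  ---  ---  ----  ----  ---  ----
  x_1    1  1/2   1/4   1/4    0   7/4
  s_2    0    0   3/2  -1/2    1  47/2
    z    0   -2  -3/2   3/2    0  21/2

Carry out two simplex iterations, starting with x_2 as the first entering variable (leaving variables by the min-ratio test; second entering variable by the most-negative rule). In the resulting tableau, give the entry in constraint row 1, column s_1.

Ratio test on column x_2 — row 1: (7/4)/(1/2) = 7/2; row 2: entry 0 ≤ 0. Minimum is 7/2 at row 1 (x_1 leaves); pivot element 1/2.
Divide row 1 by 1/2; eliminate column x_2 from the other rows.
Second iteration: most negative z-row entry is -1/2 in column x_3, so x_3 enters.
Ratio test on column x_3 — row 1: (7/2)/(1/2) = 7; row 2: (47/2)/(3/2) = 47/3. Minimum is 7 at row 1 (x_2 leaves); pivot element 1/2.
Divide row 1 by 1/2; eliminate column x_3 from the other rows.
After both pivots, the entry at constraint row 1, column s_1 is 1.

1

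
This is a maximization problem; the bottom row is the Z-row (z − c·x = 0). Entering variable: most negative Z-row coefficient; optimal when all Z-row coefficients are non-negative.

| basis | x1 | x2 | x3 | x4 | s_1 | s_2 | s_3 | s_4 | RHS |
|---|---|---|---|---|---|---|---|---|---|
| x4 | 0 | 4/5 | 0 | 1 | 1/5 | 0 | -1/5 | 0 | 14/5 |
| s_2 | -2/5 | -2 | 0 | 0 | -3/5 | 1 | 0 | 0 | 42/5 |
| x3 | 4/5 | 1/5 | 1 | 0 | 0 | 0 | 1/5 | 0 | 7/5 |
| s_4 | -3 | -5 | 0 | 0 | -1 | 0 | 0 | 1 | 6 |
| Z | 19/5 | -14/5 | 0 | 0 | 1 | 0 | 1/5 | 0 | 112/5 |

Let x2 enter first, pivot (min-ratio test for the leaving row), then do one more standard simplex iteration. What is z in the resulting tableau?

Ratio test on column x2 — row 1: (14/5)/(4/5) = 7/2; row 2: entry -2 ≤ 0; row 3: (7/5)/(1/5) = 7; row 4: entry -5 ≤ 0. Minimum is 7/2 at row 1 (x4 leaves); pivot element 4/5.
Pivot on row 1; the Z-row RHS becomes 112/5 − (-14/5)·(7/2) = 161/5.
Next entering variable (most negative Z-row entry -1/2): s_3.
Ratio test on column s_3 — row 1: entry -1/4 ≤ 0; row 2: entry -1/2 ≤ 0; row 3: (7/10)/(1/4) = 14/5; row 4: entry -5/4 ≤ 0. Minimum is 14/5 at row 3 (x3 leaves); pivot element 1/4.
After the second pivot the Z-row RHS is 161/5 − (-1/2)·(14/5) = 168/5.

168/5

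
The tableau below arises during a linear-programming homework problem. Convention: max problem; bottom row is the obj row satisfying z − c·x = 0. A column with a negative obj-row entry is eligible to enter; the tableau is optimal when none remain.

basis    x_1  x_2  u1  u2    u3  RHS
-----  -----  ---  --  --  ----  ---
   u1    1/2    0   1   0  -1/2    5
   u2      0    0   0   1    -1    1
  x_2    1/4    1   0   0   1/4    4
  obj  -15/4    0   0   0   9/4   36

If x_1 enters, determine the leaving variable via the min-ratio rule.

Column x_1 entries and ratios — u1: 5/(1/2) = 10; u2: 0 ≤ 0, skip; x_2: 4/(1/4) = 16.
Smallest ratio is 10 in the row of u1, so u1 leaves.

u1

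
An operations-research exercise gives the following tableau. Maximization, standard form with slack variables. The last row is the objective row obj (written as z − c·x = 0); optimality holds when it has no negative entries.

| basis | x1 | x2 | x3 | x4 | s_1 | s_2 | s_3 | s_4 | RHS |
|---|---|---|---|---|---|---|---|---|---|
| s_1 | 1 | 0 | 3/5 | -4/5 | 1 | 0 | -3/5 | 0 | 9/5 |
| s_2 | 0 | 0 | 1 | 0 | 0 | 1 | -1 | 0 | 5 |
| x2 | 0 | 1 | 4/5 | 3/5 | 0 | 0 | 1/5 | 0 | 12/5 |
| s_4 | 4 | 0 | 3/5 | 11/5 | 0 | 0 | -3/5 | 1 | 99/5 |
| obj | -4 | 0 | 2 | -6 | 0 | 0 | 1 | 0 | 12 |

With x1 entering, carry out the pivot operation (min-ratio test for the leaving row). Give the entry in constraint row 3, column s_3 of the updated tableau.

Ratio test on column x1 — row 1: (9/5)/1 = 9/5; row 2: entry 0 ≤ 0; row 3: entry 0 ≤ 0; row 4: (99/5)/4 = 99/20. Minimum is 9/5 at row 1 (s_1 leaves); pivot element 1.
Divide row 1 by 1; eliminate column x1 from the other rows.
Row 3 update in column s_3: 1/5 − 0·(-3/5) = 1/5.

1/5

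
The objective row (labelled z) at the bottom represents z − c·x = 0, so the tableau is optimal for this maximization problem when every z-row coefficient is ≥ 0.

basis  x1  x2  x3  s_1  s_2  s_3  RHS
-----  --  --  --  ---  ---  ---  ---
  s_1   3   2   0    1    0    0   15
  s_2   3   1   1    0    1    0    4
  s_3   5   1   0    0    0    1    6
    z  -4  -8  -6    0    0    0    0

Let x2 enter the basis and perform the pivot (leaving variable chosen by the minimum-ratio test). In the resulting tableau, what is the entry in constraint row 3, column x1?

Ratio test on column x2 — row 1: 15/2 = 15/2; row 2: 4/1 = 4; row 3: 6/1 = 6. Minimum is 4 at row 2 (s_2 leaves); pivot element 1.
Divide row 2 by 1; eliminate column x2 from the other rows.
Row 3 update in column x1: 5 − 1·3 = 2.

2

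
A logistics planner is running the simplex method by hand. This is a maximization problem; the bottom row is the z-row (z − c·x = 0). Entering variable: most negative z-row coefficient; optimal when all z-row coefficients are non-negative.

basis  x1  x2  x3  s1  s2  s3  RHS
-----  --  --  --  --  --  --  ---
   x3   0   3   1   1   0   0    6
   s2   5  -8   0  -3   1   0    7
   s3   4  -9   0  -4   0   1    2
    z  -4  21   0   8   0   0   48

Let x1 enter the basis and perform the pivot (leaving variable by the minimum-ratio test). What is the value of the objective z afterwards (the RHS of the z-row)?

Ratio test on column x1 — row 1: entry 0 ≤ 0; row 2: 7/5 = 7/5; row 3: 2/4 = 1/2. Minimum is 1/2 at row 3 (s3 leaves); pivot element 4.
Pivot on row 3; the z-row RHS becomes 48 − (-4)·(1/2) = 50.

50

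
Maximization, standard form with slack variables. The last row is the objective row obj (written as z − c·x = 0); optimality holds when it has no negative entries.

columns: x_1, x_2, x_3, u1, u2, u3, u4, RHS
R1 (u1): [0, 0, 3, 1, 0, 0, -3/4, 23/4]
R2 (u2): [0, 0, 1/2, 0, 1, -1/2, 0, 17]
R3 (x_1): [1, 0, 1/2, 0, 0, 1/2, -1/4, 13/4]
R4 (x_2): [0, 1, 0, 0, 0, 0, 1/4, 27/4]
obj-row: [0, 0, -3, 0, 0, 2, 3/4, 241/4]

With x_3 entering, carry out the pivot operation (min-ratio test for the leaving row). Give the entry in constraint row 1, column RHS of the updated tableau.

Ratio test on column x_3 — row 1: (23/4)/3 = 23/12; row 2: 17/(1/2) = 34; row 3: (13/4)/(1/2) = 13/2; row 4: entry 0 ≤ 0. Minimum is 23/12 at row 1 (u1 leaves); pivot element 3.
Divide row 1 by 3; eliminate column x_3 from the other rows.
In the new row 1, the RHS entry is the old entry divided by the pivot: (23/4)/3 = 23/12.

23/12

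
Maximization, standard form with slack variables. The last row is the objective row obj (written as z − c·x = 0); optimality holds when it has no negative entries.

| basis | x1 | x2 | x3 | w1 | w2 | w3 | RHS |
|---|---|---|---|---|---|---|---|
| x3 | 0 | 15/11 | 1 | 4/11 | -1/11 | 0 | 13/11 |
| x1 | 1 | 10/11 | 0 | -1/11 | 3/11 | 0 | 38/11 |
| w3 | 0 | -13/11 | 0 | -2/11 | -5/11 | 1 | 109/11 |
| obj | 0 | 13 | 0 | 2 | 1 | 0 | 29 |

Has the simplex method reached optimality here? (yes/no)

yes

Every obj-row coefficient is ≥ 0, so the tableau is optimal.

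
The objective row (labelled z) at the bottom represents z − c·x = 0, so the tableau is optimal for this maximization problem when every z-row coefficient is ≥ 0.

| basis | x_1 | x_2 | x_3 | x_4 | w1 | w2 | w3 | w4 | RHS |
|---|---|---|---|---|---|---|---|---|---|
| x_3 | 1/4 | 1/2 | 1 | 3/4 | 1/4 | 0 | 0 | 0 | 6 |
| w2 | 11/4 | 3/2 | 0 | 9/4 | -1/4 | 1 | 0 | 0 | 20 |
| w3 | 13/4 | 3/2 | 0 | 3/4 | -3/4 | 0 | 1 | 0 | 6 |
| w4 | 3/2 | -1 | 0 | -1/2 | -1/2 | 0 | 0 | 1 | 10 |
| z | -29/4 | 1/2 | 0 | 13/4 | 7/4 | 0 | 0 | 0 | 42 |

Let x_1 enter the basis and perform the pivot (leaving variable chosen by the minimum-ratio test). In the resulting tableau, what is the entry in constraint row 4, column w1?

Ratio test on column x_1 — row 1: 6/(1/4) = 24; row 2: 20/(11/4) = 80/11; row 3: 6/(13/4) = 24/13; row 4: 10/(3/2) = 20/3. Minimum is 24/13 at row 3 (w3 leaves); pivot element 13/4.
Divide row 3 by 13/4; eliminate column x_1 from the other rows.
Row 4 update in column w1: -1/2 − (3/2)·(-3/13) = -2/13.

-2/13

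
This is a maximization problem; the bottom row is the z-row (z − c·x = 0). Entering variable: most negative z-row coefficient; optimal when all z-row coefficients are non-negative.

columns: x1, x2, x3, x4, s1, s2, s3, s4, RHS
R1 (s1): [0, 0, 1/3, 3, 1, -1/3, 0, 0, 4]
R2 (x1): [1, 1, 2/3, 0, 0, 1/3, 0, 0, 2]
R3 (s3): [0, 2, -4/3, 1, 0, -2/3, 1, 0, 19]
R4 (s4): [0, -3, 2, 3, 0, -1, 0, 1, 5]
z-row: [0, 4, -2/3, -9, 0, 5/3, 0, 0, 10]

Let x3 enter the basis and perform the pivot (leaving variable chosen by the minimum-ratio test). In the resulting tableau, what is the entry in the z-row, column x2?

3

Ratio test on column x3 — row 1: 4/(1/3) = 12; row 2: 2/(2/3) = 3; row 3: entry -4/3 ≤ 0; row 4: 5/2 = 5/2. Minimum is 5/2 at row 4 (s4 leaves); pivot element 2.
Divide row 4 by 2; eliminate column x3 from the other rows.
z-row update in column x2: 4 − (-2/3)·(-3/2) = 3.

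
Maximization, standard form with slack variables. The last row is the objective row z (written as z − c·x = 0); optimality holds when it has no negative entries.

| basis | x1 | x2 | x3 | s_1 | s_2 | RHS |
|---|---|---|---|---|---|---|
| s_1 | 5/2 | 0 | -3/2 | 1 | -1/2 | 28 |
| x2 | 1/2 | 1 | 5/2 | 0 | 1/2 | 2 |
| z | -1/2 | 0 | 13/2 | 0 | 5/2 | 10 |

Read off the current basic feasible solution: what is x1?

0

x1 is not in the basis, so in the current basic feasible solution x1 = 0.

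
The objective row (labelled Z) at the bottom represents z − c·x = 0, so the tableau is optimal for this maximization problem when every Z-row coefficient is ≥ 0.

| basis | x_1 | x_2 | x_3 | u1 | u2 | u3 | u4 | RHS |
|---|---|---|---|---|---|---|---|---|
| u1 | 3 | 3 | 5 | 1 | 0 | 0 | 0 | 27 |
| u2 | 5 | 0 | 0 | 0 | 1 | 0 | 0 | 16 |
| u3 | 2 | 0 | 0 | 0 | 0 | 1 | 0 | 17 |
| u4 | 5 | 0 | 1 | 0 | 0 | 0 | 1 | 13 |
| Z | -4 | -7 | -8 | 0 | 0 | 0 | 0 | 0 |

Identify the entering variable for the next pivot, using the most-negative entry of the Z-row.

Negative Z-row entries: x_1: -4, x_2: -7, x_3: -8.
The most negative is -8 in column x_3, so x_3 enters.

x_3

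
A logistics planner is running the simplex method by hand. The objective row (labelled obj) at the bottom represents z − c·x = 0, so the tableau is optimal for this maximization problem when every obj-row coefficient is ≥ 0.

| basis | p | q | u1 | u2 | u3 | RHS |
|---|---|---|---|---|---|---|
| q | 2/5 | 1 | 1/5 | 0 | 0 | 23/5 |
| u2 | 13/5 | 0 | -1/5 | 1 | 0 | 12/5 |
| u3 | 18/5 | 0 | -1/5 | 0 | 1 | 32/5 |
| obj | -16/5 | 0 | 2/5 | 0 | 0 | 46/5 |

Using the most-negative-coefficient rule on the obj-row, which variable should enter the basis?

Negative obj-row entries: p: -16/5.
The most negative is -16/5 in column p, so p enters.

p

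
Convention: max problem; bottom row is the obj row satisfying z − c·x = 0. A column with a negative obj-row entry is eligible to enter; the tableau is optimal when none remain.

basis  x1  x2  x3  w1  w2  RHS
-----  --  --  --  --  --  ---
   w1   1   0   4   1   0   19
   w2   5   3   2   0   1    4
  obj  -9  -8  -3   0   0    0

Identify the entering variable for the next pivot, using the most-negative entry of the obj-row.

x1

Negative obj-row entries: x1: -9, x2: -8, x3: -3.
The most negative is -9 in column x1, so x1 enters.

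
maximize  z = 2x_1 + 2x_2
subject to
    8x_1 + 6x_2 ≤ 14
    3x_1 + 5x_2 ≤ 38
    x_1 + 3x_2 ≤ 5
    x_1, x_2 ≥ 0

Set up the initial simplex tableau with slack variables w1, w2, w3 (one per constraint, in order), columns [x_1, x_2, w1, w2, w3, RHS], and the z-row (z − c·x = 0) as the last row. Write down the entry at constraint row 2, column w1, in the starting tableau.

Slack w1 belongs to constraint 1; its column is the unit vector e_1, so the entry in row 2 is 0.

0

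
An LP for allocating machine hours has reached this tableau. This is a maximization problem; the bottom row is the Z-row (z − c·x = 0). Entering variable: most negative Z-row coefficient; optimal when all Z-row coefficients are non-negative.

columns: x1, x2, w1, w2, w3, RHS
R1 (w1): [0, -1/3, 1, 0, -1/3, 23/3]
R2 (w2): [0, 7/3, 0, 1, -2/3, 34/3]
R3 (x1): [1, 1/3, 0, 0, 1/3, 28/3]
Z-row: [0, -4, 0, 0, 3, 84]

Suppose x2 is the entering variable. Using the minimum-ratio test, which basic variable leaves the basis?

Column x2 entries and ratios — w1: -1/3 ≤ 0, skip; w2: (34/3)/(7/3) = 34/7; x1: (28/3)/(1/3) = 28.
Smallest ratio is 34/7 in the row of w2, so w2 leaves.

w2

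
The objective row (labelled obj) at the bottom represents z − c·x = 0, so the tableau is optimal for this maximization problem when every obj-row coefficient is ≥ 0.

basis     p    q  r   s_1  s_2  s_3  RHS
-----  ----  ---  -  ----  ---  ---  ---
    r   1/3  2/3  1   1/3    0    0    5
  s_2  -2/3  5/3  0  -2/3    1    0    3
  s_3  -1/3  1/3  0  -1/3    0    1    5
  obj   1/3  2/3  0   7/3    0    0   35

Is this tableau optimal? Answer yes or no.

Every obj-row coefficient is ≥ 0, so the tableau is optimal.

yes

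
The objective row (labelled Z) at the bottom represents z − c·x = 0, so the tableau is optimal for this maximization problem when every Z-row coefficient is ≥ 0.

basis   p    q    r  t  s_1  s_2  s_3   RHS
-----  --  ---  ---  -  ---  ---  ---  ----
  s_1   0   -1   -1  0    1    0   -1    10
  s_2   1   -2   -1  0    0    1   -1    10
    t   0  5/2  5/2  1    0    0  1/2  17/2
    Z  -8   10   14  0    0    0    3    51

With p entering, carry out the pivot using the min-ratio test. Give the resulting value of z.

Ratio test on column p — row 1: entry 0 ≤ 0; row 2: 10/1 = 10; row 3: entry 0 ≤ 0. Minimum is 10 at row 2 (s_2 leaves); pivot element 1.
Pivot on row 2; the Z-row RHS becomes 51 − (-8)·10 = 131.

131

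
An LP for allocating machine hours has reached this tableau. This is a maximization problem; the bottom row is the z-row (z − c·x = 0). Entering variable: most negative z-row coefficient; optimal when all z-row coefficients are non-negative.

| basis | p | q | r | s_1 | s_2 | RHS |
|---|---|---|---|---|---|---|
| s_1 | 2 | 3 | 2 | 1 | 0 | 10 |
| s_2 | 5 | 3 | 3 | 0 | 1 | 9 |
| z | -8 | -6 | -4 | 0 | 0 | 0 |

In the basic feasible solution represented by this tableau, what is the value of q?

0

q is not in the basis, so in the current basic feasible solution q = 0.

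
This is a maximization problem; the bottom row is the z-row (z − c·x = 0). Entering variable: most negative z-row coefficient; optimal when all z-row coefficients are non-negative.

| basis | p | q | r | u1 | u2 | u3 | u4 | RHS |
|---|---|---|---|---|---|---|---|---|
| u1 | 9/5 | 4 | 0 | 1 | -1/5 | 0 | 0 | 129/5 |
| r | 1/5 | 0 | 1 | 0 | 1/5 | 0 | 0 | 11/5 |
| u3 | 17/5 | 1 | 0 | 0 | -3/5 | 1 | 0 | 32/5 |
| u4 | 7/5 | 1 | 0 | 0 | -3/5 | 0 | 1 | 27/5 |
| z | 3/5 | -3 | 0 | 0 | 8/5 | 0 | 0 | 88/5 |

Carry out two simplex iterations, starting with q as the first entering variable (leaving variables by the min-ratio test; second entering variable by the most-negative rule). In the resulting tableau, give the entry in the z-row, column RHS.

Ratio test on column q — row 1: (129/5)/4 = 129/20; row 2: entry 0 ≤ 0; row 3: (32/5)/1 = 32/5; row 4: (27/5)/1 = 27/5. Minimum is 27/5 at row 4 (u4 leaves); pivot element 1.
Divide row 4 by 1; eliminate column q from the other rows.
Second iteration: most negative z-row entry is -1/5 in column u2, so u2 enters.
Ratio test on column u2 — row 1: (21/5)/(11/5) = 21/11; row 2: (11/5)/(1/5) = 11; row 3: entry 0 ≤ 0; row 4: entry -3/5 ≤ 0. Minimum is 21/11 at row 1 (u1 leaves); pivot element 11/5.
Divide row 1 by 11/5; eliminate column u2 from the other rows.
After both pivots, the entry at the z-row, column RHS is 376/11.

376/11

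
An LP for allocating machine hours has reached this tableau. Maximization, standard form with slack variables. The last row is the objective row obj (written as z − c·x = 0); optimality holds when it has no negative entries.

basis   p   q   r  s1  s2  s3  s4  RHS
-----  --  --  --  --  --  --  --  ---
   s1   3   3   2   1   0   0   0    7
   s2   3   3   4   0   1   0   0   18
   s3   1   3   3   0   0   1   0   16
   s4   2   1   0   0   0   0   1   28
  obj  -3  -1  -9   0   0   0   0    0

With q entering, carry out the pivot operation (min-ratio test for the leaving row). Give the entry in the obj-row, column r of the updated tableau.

Ratio test on column q — row 1: 7/3 = 7/3; row 2: 18/3 = 6; row 3: 16/3 = 16/3; row 4: 28/1 = 28. Minimum is 7/3 at row 1 (s1 leaves); pivot element 3.
Divide row 1 by 3; eliminate column q from the other rows.
obj-row update in column r: -9 − (-1)·(2/3) = -25/3.

-25/3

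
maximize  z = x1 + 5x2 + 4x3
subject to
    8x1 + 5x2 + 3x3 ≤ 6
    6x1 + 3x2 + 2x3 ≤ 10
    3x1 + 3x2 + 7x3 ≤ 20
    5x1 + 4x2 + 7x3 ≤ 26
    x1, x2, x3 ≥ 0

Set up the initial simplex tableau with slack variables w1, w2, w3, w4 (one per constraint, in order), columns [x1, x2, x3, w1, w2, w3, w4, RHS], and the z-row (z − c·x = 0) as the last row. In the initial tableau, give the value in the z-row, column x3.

The z-row carries the negated objective coefficients: the x3 entry is -4.

-4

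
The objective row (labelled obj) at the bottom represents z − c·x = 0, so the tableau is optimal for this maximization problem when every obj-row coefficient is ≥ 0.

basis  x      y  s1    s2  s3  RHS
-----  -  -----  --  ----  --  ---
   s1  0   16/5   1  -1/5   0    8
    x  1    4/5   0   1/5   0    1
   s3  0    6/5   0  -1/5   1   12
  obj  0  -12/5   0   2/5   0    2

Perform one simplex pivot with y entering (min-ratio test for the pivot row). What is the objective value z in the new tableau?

5

Ratio test on column y — row 1: 8/(16/5) = 5/2; row 2: 1/(4/5) = 5/4; row 3: 12/(6/5) = 10. Minimum is 5/4 at row 2 (x leaves); pivot element 4/5.
Pivot on row 2; the obj-row RHS becomes 2 − (-12/5)·(5/4) = 5.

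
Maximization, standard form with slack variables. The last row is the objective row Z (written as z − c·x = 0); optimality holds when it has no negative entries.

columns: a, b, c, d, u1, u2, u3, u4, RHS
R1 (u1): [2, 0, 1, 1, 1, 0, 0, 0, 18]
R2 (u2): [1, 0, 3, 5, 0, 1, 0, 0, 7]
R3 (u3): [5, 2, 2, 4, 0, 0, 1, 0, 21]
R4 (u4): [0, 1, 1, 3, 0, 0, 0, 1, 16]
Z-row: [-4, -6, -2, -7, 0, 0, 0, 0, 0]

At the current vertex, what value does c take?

0

c is not in the basis, so in the current basic feasible solution c = 0.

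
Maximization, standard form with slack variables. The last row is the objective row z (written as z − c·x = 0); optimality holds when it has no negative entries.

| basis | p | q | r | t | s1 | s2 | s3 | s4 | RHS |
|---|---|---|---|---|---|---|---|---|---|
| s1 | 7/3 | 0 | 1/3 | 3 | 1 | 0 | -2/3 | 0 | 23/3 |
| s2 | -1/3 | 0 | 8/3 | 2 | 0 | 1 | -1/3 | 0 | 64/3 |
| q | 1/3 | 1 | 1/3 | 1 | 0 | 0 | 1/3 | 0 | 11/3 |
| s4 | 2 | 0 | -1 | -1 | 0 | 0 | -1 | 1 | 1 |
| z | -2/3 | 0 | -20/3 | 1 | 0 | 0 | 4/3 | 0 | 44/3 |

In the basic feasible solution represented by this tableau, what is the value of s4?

s4 is basic (row 4); its value is the RHS of that row, 1.

1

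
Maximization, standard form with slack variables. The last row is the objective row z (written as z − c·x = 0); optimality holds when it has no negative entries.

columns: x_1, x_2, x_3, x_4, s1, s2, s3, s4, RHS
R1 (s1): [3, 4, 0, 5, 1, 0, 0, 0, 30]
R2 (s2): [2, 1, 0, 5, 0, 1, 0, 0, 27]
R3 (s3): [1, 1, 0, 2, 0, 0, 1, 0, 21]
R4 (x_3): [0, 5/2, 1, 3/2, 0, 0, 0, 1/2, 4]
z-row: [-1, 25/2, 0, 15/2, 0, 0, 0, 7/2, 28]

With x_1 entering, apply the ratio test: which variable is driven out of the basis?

s1

Column x_1 entries and ratios — s1: 30/3 = 10; s2: 27/2 = 27/2; s3: 21/1 = 21; x_3: 0 ≤ 0, skip.
Smallest ratio is 10 in the row of s1, so s1 leaves.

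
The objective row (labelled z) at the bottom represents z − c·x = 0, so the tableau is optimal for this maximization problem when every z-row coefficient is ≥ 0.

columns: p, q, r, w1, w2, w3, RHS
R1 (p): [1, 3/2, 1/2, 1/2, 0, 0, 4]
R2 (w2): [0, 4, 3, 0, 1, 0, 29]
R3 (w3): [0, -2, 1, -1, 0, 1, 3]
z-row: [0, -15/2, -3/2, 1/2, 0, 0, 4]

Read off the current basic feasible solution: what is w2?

w2 is basic (row 2); its value is the RHS of that row, 29.

29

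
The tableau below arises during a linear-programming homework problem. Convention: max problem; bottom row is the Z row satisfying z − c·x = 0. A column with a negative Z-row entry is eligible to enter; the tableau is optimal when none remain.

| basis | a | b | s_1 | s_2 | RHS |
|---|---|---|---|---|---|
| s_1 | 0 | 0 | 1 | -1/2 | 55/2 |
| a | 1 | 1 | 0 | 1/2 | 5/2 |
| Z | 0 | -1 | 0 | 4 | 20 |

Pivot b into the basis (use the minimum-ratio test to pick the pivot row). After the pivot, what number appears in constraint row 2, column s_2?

1/2

Ratio test on column b — row 1: entry 0 ≤ 0; row 2: (5/2)/1 = 5/2. Minimum is 5/2 at row 2 (a leaves); pivot element 1.
Divide row 2 by 1; eliminate column b from the other rows.
In the new row 2, the s_2 entry is the old entry divided by the pivot: (1/2)/1 = 1/2.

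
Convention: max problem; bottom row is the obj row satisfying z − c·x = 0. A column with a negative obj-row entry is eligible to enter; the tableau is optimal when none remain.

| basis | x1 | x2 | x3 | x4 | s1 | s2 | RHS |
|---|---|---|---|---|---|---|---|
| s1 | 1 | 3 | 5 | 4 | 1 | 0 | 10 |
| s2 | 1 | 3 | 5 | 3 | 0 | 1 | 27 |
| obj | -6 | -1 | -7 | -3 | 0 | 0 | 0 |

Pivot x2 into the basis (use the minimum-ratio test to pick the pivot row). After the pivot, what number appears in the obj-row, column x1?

-17/3

Ratio test on column x2 — row 1: 10/3 = 10/3; row 2: 27/3 = 9. Minimum is 10/3 at row 1 (s1 leaves); pivot element 3.
Divide row 1 by 3; eliminate column x2 from the other rows.
obj-row update in column x1: -6 − (-1)·(1/3) = -17/3.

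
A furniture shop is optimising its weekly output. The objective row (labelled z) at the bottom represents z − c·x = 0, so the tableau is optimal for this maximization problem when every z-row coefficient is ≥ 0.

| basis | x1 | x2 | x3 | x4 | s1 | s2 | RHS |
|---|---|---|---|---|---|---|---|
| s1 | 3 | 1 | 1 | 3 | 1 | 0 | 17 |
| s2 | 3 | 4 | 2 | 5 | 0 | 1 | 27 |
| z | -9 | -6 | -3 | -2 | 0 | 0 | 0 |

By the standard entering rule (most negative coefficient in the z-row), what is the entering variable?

Negative z-row entries: x1: -9, x2: -6, x3: -3, x4: -2.
The most negative is -9 in column x1, so x1 enters.

x1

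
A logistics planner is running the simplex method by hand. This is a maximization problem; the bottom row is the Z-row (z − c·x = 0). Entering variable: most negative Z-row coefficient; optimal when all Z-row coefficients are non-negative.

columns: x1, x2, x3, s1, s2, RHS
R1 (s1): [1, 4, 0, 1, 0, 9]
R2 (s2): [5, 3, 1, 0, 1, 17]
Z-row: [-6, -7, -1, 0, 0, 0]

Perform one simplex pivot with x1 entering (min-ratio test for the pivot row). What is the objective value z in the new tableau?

Ratio test on column x1 — row 1: 9/1 = 9; row 2: 17/5 = 17/5. Minimum is 17/5 at row 2 (s2 leaves); pivot element 5.
Pivot on row 2; the Z-row RHS becomes 0 − (-6)·(17/5) = 102/5.

102/5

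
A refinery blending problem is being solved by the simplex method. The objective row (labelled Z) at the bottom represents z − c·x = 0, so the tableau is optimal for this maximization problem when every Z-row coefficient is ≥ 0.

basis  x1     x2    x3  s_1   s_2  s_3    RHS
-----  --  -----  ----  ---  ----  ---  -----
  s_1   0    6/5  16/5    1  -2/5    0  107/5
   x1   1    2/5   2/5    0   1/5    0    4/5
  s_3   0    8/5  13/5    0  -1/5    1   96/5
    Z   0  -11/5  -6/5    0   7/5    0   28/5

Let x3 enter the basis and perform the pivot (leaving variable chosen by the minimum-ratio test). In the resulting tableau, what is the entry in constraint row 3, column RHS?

Ratio test on column x3 — row 1: (107/5)/(16/5) = 107/16; row 2: (4/5)/(2/5) = 2; row 3: (96/5)/(13/5) = 96/13. Minimum is 2 at row 2 (x1 leaves); pivot element 2/5.
Divide row 2 by 2/5; eliminate column x3 from the other rows.
Row 3 update in column RHS: 96/5 − (13/5)·2 = 14.

14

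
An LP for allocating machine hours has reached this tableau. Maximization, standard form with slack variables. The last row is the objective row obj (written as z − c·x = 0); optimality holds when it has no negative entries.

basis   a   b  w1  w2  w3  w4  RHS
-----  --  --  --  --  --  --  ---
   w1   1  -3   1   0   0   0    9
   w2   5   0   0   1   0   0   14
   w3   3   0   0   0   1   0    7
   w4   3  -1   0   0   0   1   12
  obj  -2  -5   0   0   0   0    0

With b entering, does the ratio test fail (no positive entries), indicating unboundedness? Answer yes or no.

yes

Every constraint-row entry in column b is ≤ 0, so increasing b is unbounded.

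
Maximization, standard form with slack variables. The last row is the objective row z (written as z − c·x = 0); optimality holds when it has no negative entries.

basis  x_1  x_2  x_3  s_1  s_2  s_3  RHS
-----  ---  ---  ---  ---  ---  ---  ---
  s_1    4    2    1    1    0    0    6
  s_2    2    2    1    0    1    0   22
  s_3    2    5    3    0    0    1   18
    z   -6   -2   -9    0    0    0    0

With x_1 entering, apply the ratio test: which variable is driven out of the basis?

Column x_1 entries and ratios — s_1: 6/4 = 3/2; s_2: 22/2 = 11; s_3: 18/2 = 9.
Smallest ratio is 3/2 in the row of s_1, so s_1 leaves.

s_1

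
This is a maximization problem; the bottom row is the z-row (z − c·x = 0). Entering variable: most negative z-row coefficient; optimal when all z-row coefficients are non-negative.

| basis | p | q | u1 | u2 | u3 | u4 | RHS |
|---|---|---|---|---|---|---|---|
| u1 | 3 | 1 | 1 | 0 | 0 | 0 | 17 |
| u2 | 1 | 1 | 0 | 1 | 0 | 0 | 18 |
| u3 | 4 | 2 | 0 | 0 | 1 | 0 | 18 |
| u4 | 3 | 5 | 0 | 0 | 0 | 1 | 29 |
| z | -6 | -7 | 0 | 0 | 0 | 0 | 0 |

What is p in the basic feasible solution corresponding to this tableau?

0

p is not in the basis, so in the current basic feasible solution p = 0.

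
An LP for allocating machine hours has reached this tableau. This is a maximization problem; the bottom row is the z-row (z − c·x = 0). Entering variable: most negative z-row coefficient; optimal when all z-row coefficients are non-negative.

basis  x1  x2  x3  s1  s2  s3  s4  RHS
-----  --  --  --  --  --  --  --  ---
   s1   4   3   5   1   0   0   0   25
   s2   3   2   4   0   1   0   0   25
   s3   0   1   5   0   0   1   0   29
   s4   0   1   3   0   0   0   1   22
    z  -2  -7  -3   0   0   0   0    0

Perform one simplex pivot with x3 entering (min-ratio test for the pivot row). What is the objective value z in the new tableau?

Ratio test on column x3 — row 1: 25/5 = 5; row 2: 25/4 = 25/4; row 3: 29/5 = 29/5; row 4: 22/3 = 22/3. Minimum is 5 at row 1 (s1 leaves); pivot element 5.
Pivot on row 1; the z-row RHS becomes 0 − (-3)·5 = 15.

15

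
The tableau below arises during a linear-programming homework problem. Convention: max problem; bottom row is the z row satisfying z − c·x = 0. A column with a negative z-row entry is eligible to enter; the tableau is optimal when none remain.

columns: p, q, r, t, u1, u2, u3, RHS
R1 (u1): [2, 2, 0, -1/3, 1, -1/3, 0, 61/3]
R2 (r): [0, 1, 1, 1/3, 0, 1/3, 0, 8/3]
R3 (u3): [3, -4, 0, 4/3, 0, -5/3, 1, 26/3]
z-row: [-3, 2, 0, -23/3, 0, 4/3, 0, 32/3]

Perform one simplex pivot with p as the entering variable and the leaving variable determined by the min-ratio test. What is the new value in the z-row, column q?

-2

Ratio test on column p — row 1: (61/3)/2 = 61/6; row 2: entry 0 ≤ 0; row 3: (26/3)/3 = 26/9. Minimum is 26/9 at row 3 (u3 leaves); pivot element 3.
Divide row 3 by 3; eliminate column p from the other rows.
z-row update in column q: 2 − (-3)·(-4/3) = -2.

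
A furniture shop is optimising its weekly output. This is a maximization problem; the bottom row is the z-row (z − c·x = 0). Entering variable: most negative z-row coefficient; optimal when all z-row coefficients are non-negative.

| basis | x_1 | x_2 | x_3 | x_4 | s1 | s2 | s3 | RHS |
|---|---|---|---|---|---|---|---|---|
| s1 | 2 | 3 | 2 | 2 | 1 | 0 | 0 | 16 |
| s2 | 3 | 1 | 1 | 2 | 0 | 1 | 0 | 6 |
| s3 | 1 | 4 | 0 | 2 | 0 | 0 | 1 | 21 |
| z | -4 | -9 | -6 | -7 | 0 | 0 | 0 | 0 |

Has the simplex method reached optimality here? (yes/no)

The z-row has a negative entry -9 in column x_2, so it is not optimal.

no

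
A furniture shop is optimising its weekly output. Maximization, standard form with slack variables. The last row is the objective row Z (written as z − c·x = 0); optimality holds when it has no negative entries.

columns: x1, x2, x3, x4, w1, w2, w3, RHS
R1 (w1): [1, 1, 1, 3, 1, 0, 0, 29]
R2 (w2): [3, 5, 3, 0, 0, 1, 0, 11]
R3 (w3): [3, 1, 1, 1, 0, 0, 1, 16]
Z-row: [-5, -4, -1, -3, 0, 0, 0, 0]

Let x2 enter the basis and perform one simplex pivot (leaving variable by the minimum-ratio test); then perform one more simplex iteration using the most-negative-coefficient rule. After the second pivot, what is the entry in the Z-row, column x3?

9/5

Ratio test on column x2 — row 1: 29/1 = 29; row 2: 11/5 = 11/5; row 3: 16/1 = 16. Minimum is 11/5 at row 2 (w2 leaves); pivot element 5.
Divide row 2 by 5; eliminate column x2 from the other rows.
Second iteration: most negative Z-row entry is -3 in column x4, so x4 enters.
Ratio test on column x4 — row 1: (134/5)/3 = 134/15; row 2: entry 0 ≤ 0; row 3: (69/5)/1 = 69/5. Minimum is 134/15 at row 1 (w1 leaves); pivot element 3.
Divide row 1 by 3; eliminate column x4 from the other rows.
After both pivots, the entry at the Z-row, column x3 is 9/5.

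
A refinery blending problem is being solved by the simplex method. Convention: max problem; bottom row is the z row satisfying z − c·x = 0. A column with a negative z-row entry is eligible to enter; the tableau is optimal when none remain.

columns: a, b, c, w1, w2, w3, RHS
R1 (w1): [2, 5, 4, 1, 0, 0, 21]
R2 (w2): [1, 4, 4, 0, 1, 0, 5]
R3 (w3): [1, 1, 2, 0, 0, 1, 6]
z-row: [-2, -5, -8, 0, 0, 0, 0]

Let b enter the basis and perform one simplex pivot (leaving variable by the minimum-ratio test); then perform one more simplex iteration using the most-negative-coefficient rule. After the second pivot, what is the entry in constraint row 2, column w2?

1/4

Ratio test on column b — row 1: 21/5 = 21/5; row 2: 5/4 = 5/4; row 3: 6/1 = 6. Minimum is 5/4 at row 2 (w2 leaves); pivot element 4.
Divide row 2 by 4; eliminate column b from the other rows.
Second iteration: most negative z-row entry is -3 in column c, so c enters.
Ratio test on column c — row 1: entry -1 ≤ 0; row 2: (5/4)/1 = 5/4; row 3: (19/4)/1 = 19/4. Minimum is 5/4 at row 2 (b leaves); pivot element 1.
Divide row 2 by 1; eliminate column c from the other rows.
After both pivots, the entry at constraint row 2, column w2 is 1/4.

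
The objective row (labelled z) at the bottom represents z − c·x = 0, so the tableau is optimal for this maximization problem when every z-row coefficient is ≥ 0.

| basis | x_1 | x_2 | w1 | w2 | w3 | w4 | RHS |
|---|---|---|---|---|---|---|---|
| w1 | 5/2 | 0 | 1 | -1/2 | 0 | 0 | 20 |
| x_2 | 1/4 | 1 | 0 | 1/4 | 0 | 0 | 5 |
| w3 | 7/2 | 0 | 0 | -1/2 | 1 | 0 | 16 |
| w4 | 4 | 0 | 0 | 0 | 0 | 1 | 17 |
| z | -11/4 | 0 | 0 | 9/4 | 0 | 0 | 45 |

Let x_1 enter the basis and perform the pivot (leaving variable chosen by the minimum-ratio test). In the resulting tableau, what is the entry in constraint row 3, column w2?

Ratio test on column x_1 — row 1: 20/(5/2) = 8; row 2: 5/(1/4) = 20; row 3: 16/(7/2) = 32/7; row 4: 17/4 = 17/4. Minimum is 17/4 at row 4 (w4 leaves); pivot element 4.
Divide row 4 by 4; eliminate column x_1 from the other rows.
Row 3 update in column w2: -1/2 − (7/2)·0 = -1/2.

-1/2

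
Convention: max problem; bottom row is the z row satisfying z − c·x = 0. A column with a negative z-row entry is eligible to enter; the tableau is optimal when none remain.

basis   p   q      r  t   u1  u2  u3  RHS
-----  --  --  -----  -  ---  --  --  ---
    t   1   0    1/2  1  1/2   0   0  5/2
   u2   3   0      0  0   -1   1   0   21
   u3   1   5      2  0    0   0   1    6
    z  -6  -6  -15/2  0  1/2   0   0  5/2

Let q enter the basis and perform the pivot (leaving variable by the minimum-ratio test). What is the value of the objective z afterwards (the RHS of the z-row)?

97/10

Ratio test on column q — row 1: entry 0 ≤ 0; row 2: entry 0 ≤ 0; row 3: 6/5 = 6/5. Minimum is 6/5 at row 3 (u3 leaves); pivot element 5.
Pivot on row 3; the z-row RHS becomes 5/2 − (-6)·(6/5) = 97/10.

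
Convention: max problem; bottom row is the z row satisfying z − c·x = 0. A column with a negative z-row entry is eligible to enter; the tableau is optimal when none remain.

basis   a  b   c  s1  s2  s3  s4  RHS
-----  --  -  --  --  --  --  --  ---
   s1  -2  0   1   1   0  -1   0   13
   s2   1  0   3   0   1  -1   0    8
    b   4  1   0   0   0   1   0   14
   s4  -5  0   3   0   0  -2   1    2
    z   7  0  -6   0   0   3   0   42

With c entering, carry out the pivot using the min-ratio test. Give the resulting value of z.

46

Ratio test on column c — row 1: 13/1 = 13; row 2: 8/3 = 8/3; row 3: entry 0 ≤ 0; row 4: 2/3 = 2/3. Minimum is 2/3 at row 4 (s4 leaves); pivot element 3.
Pivot on row 4; the z-row RHS becomes 42 − (-6)·(2/3) = 46.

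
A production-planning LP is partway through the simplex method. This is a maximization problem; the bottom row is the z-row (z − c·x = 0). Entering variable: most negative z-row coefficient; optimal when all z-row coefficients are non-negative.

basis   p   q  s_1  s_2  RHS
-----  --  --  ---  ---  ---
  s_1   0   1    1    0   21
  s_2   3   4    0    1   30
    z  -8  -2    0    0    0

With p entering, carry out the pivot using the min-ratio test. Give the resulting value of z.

80

Ratio test on column p — row 1: entry 0 ≤ 0; row 2: 30/3 = 10. Minimum is 10 at row 2 (s_2 leaves); pivot element 3.
Pivot on row 2; the z-row RHS becomes 0 − (-8)·10 = 80.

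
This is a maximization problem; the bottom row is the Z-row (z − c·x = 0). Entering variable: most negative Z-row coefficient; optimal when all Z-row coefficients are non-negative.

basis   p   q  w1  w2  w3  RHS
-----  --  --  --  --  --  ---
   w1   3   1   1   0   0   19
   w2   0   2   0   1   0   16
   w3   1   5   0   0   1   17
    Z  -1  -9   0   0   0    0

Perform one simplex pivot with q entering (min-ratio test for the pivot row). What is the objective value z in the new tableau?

Ratio test on column q — row 1: 19/1 = 19; row 2: 16/2 = 8; row 3: 17/5 = 17/5. Minimum is 17/5 at row 3 (w3 leaves); pivot element 5.
Pivot on row 3; the Z-row RHS becomes 0 − (-9)·(17/5) = 153/5.

153/5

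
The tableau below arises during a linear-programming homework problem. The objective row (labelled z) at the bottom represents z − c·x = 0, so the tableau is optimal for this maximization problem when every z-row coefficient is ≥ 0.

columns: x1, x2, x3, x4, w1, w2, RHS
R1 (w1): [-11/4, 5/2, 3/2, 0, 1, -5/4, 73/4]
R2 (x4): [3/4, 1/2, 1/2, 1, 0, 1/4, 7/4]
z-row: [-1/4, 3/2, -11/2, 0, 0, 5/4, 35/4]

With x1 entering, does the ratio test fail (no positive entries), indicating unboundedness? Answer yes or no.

Column x1 has positive entries in row(s) 2, so the ratio test bounds it — not unbounded.

no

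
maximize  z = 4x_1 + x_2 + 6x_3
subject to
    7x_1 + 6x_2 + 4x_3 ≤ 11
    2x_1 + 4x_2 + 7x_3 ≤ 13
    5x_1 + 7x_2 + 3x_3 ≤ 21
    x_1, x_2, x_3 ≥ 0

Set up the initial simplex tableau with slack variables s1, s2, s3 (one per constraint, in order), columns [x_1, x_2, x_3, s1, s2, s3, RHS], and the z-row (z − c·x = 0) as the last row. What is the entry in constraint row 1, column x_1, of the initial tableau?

7

Constraint 1 has coefficient 7 on x_1.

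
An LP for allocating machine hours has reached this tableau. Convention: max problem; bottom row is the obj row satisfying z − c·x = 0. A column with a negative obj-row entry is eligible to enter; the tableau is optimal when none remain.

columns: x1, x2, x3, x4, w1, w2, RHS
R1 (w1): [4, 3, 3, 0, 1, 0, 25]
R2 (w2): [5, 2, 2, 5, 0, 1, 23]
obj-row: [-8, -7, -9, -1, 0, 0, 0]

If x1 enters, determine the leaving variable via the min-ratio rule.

w2

Column x1 entries and ratios — w1: 25/4 = 25/4; w2: 23/5 = 23/5.
Smallest ratio is 23/5 in the row of w2, so w2 leaves.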